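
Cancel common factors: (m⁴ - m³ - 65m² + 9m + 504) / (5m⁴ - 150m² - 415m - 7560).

(m² - 9)/(5m² + 5m + 135)

Apply the Euclidean algorithm:
  m⁴ - m³ - 65m² + 9m + 504 = (1/5)(5m⁴ - 150m² - 415m - 7560) + (-m³ - 35m² + 92m + 2016)
  5m⁴ - 150m² - 415m - 7560 = (-5m + 175)(-m³ - 35m² + 92m + 2016) + (6435m² - 6435m - 360360)
  -m³ - 35m² + 92m + 2016 = (-(1/6435)m - 4/715)(6435m² - 6435m - 360360) + (0)
Last nonzero remainder: 6435m² - 6435m - 360360. Dividing through by 6435 gives the monic gcd m² - m - 56.
Cancel m² - m - 56 from numerator and denominator to get the reduced form.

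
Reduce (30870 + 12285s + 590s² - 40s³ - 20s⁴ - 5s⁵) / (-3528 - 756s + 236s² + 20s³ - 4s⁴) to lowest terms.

By polynomial division,
  -5s⁵ - 20s⁴ - 40s³ + 590s² + 12285s + 30870 = ((5/4)s + 45/4)(-4s⁴ + 20s³ + 236s² - 756s - 3528) + (-560s³ - 1120s² + 25200s + 70560)
  -4s⁴ + 20s³ + 236s² - 756s - 3528 = ((1/140)s - 1/20)(-560s³ - 1120s² + 25200s + 70560) + (0)
Last nonzero remainder: -560s³ - 1120s² + 25200s + 70560. Dividing through by -560 gives the monic gcd s³ + 2s² - 45s - 126.
Cancel s³ + 2s² - 45s - 126 from numerator and denominator to get the reduced form.

(245 + 10s + 5s²)/(-28 + 4s)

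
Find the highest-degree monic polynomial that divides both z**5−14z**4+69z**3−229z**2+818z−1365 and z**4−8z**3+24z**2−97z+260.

z**3−4z**2+8z−65

Apply the Euclidean algorithm:
  z**5−14z**4+69z**3−229z**2+818z−1365 = (z−6)(z**4−8z**3+24z**2−97z+260) + (−3z**3+12z**2−24z+195)
  z**4−8z**3+24z**2−97z+260 = (−(1/3)z+4/3)(−3z**3+12z**2−24z+195) + (0)
Last nonzero remainder: −3z**3+12z**2−24z+195. Dividing through by −3 gives the monic gcd z**3−4z**2+8z−65.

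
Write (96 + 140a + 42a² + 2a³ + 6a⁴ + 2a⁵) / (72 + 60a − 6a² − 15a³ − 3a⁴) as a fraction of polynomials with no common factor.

(−16 − 10a + 4a² − 2a³)/(−12 + 3a²)

Repeated division with remainder:
  2a⁵ + 6a⁴ + 2a³ + 42a² + 140a + 96 = (−(2/3)a + 4/3)(−3a⁴ − 15a³ − 6a² + 60a + 72) + (18a³ + 90a² + 108a)
  −3a⁴ − 15a³ − 6a² + 60a + 72 = (−(1/6)a)(18a³ + 90a² + 108a) + (12a² + 60a + 72)
  18a³ + 90a² + 108a = ((3/2)a)(12a² + 60a + 72) + (0)
Last nonzero remainder: 12a² + 60a + 72. Dividing through by 12 gives the monic gcd a² + 5a + 6.
Cancel a² + 5a + 6 from numerator and denominator to get the reduced form.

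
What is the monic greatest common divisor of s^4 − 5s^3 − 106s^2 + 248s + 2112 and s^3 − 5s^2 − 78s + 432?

Euclidean algorithm in ℚ[s]:
  s^4 − 5s^3 − 106s^2 + 248s + 2112 = (s)(s^3 − 5s^2 − 78s + 432) + (−28s^2 − 184s + 2112)
  s^3 − 5s^2 − 78s + 432 = (−(1/28)s + 81/196)(−28s^2 − 184s + 2112) + ((3600/49)s − 21600/49)
  −28s^2 − 184s + 2112 = (−(343/900)s − 1078/225)((3600/49)s − 21600/49) + (0)
Last nonzero remainder: (3600/49)s − 21600/49. Dividing through by 3600/49 gives the monic gcd s − 6.

s − 6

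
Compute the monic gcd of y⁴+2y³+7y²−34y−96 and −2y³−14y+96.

y³+7y−48

Apply the Euclidean algorithm:
  y⁴+2y³+7y²−34y−96 = (−(1/2)y−1)(−2y³−14y+96) + (0)
Last nonzero remainder: −2y³−14y+96. Dividing through by −2 gives the monic gcd y³+7y−48.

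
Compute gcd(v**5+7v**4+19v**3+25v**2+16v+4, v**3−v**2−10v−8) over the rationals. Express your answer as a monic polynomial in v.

v**2+3v+2

Repeated division with remainder:
  v**5+7v**4+19v**3+25v**2+16v+4 = (v**2+8v+37)(v**3−v**2−10v−8) + (150v**2+450v+300)
  v**3−v**2−10v−8 = ((1/150)v−2/75)(150v**2+450v+300) + (0)
Last nonzero remainder: 150v**2+450v+300. Dividing through by 150 gives the monic gcd v**2+3v+2.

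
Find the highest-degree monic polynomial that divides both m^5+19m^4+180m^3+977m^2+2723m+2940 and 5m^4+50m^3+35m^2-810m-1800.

Repeated division with remainder:
  m^5+19m^4+180m^3+977m^2+2723m+2940 = ((1/5)m+9/5)(5m^4+50m^3+35m^2-810m-1800) + (83m^3+1076m^2+4541m+6180)
  5m^4+50m^3+35m^2-810m-1800 = ((5/83)m-1230/6889)(83m^3+1076m^2+4541m+6180) + (-(319920/6889)m^2-(2559360/6889)m-4798800/6889)
  83m^3+1076m^2+4541m+6180 = (-(571787/319920)m-709567/79980)(-(319920/6889)m^2-(2559360/6889)m-4798800/6889) + (0)
Last nonzero remainder: -(319920/6889)m^2-(2559360/6889)m-4798800/6889. Dividing through by -319920/6889 gives the monic gcd m^2+8m+15.

m^2+8m+15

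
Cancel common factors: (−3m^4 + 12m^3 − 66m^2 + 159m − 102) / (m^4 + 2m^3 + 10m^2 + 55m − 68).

(−3m + 6)/(m + 4)

Apply the Euclidean algorithm:
  −3m^4 + 12m^3 − 66m^2 + 159m − 102 = (−3)(m^4 + 2m^3 + 10m^2 + 55m − 68) + (18m^3 − 36m^2 + 324m − 306)
  m^4 + 2m^3 + 10m^2 + 55m − 68 = ((1/18)m + 2/9)(18m^3 − 36m^2 + 324m − 306) + (0)
Last nonzero remainder: 18m^3 − 36m^2 + 324m − 306. Dividing through by 18 gives the monic gcd m^3 − 2m^2 + 18m − 17.
Cancel m^3 − 2m^2 + 18m − 17 from numerator and denominator to get the reduced form.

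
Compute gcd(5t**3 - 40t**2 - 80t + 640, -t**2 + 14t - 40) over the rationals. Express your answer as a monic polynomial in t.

t - 4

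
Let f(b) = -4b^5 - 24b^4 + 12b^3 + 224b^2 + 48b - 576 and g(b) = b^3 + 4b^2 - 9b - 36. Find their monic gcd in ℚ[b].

b^2 + 7b + 12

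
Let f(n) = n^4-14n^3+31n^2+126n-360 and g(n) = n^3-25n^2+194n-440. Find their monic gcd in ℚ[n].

By polynomial division,
  n^4-14n^3+31n^2+126n-360 = (n+11)(n^3-25n^2+194n-440) + (112n^2-1568n+4480)
  n^3-25n^2+194n-440 = ((1/112)n-11/112)(112n^2-1568n+4480) + (0)
Last nonzero remainder: 112n^2-1568n+4480. Dividing through by 112 gives the monic gcd n^2-14n+40.

n^2-14n+40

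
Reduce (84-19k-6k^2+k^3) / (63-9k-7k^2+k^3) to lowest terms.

(4+k)/(3+k)

Apply the Euclidean algorithm:
  k^3-6k^2-19k+84 = (k^3-7k^2-9k+63) + (k^2-10k+21)
  k^3-7k^2-9k+63 = (k+3)(k^2-10k+21) + (0)
The last nonzero remainder k^2-10k+21 is already monic.
Cancel k^2-10k+21 from numerator and denominator to get the reduced form.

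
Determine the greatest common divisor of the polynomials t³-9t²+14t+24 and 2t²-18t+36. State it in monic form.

Apply the Euclidean algorithm:
  t³-9t²+14t+24 = ((1/2)t)(2t²-18t+36) + (-4t+24)
  2t²-18t+36 = (-(1/2)t+3/2)(-4t+24) + (0)
Last nonzero remainder: -4t+24. Dividing through by -4 gives the monic gcd t-6.

t-6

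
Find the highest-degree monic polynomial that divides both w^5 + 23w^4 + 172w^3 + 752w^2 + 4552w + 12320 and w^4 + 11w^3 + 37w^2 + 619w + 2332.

Repeated division with remainder:
  w^5 + 23w^4 + 172w^3 + 752w^2 + 4552w + 12320 = (w + 12)(w^4 + 11w^3 + 37w^2 + 619w + 2332) + (3w^3 - 311w^2 - 5208w - 15664)
  w^4 + 11w^3 + 37w^2 + 619w + 2332 = ((1/3)w + 344/9)(3w^3 - 311w^2 - 5208w - 15664) + ((122941/9)w^2 + (614705/3)w + 5409404/9)
  3w^3 - 311w^2 - 5208w - 15664 = ((27/122941)w - 3204/122941)((122941/9)w^2 + (614705/3)w + 5409404/9) + (0)
Last nonzero remainder: (122941/9)w^2 + (614705/3)w + 5409404/9. Dividing through by 122941/9 gives the monic gcd w^2 + 15w + 44.

w^2 + 15w + 44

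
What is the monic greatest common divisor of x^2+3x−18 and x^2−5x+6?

Apply the Euclidean algorithm:
  x^2+3x−18 = (x^2−5x+6) + (8x−24)
  x^2−5x+6 = ((1/8)x−1/4)(8x−24) + (0)
Last nonzero remainder: 8x−24. Dividing through by 8 gives the monic gcd x−3.

x−3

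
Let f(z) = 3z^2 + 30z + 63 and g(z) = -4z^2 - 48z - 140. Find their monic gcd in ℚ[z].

Euclidean algorithm in ℚ[z]:
  3z^2 + 30z + 63 = (-3/4)(-4z^2 - 48z - 140) + (-6z - 42)
  -4z^2 - 48z - 140 = ((2/3)z + 10/3)(-6z - 42) + (0)
Last nonzero remainder: -6z - 42. Dividing through by -6 gives the monic gcd z + 7.

z + 7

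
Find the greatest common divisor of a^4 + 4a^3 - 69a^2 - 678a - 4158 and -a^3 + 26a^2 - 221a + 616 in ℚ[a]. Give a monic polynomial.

a - 11

Repeated division with remainder:
  a^4 + 4a^3 - 69a^2 - 678a - 4158 = (-a - 30)(-a^3 + 26a^2 - 221a + 616) + (490a^2 - 6692a + 14322)
  -a^3 + 26a^2 - 221a + 616 = (-(1/490)a + 216/8575)(490a^2 - 6692a + 14322) + (-(28424/1225)a + 312664/1225)
  490a^2 - 6692a + 14322 = (-(300125/14212)a + 797475/14212)(-(28424/1225)a + 312664/1225) + (0)
Last nonzero remainder: -(28424/1225)a + 312664/1225. Dividing through by -28424/1225 gives the monic gcd a - 11.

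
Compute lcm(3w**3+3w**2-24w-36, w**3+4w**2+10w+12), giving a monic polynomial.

w**5+3w**4-22w**2-72w-72

Euclidean algorithm in ℚ[w]:
  3w**3+3w**2-24w-36 = (3)(w**3+4w**2+10w+12) + (-9w**2-54w-72)
  w**3+4w**2+10w+12 = (-(1/9)w+2/9)(-9w**2-54w-72) + (14w+28)
  -9w**2-54w-72 = (-(9/14)w-18/7)(14w+28) + (0)
Last nonzero remainder: 14w+28. Dividing through by 14 gives the monic gcd w+2.
Then lcm(f, g) = f·g / gcd(f, g); expanding and making the result monic gives the answer.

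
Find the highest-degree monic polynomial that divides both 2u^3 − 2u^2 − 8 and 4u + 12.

By polynomial division,
  2u^3 − 2u^2 − 8 = ((1/2)u^2 − 2u + 6)(4u + 12) + (−80)
  4u + 12 = (−(1/20)u − 3/20)(−80) + (0)
The last nonzero remainder is the constant −80, so the polynomials are coprime and gcd = 1.

1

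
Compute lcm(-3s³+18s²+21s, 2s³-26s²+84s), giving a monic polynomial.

s⁴-12s³+29s²+42s

Euclidean algorithm in ℚ[s]:
  -3s³+18s²+21s = (-3/2)(2s³-26s²+84s) + (-21s²+147s)
  2s³-26s²+84s = (-(2/21)s+4/7)(-21s²+147s) + (0)
Last nonzero remainder: -21s²+147s. Dividing through by -21 gives the monic gcd s²-7s.
Then lcm(f, g) = f·g / gcd(f, g); expanding and making the result monic gives the answer.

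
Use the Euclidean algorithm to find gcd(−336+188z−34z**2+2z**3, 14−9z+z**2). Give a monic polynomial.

By polynomial division,
  2z**3−34z**2+188z−336 = (2z−16)(z**2−9z+14) + (16z−112)
  z**2−9z+14 = ((1/16)z−1/8)(16z−112) + (0)
Last nonzero remainder: 16z−112. Dividing through by 16 gives the monic gcd z−7.

−7+z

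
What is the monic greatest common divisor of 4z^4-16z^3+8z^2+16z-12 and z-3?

z-3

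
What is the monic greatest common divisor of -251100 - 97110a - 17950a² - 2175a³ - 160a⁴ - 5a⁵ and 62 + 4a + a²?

62 + 4a + a²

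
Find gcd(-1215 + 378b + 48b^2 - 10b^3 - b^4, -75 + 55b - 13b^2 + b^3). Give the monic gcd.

Apply the Euclidean algorithm:
  -b^4 - 10b^3 + 48b^2 + 378b - 1215 = (-b - 23)(b^3 - 13b^2 + 55b - 75) + (-196b^2 + 1568b - 2940)
  b^3 - 13b^2 + 55b - 75 = (-(1/196)b + 5/196)(-196b^2 + 1568b - 2940) + (0)
Last nonzero remainder: -196b^2 + 1568b - 2940. Dividing through by -196 gives the monic gcd b^2 - 8b + 15.

15 - 8b + b^2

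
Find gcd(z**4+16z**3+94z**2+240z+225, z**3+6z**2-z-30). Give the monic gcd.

z**2+8z+15

Repeated division with remainder:
  z**4+16z**3+94z**2+240z+225 = (z+10)(z**3+6z**2-z-30) + (35z**2+280z+525)
  z**3+6z**2-z-30 = ((1/35)z-2/35)(35z**2+280z+525) + (0)
Last nonzero remainder: 35z**2+280z+525. Dividing through by 35 gives the monic gcd z**2+8z+15.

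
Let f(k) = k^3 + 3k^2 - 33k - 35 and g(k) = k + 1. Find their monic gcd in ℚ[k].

Repeated division with remainder:
  k^3 + 3k^2 - 33k - 35 = (k^2 + 2k - 35)(k + 1) + (0)
The last nonzero remainder k + 1 is already monic.

k + 1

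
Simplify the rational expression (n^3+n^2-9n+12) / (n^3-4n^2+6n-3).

Apply the Euclidean algorithm:
  n^3+n^2-9n+12 = (n^3-4n^2+6n-3) + (5n^2-15n+15)
  n^3-4n^2+6n-3 = ((1/5)n-1/5)(5n^2-15n+15) + (0)
Last nonzero remainder: 5n^2-15n+15. Dividing through by 5 gives the monic gcd n^2-3n+3.
Cancel n^2-3n+3 from numerator and denominator to get the reduced form.

(n+4)/(n-1)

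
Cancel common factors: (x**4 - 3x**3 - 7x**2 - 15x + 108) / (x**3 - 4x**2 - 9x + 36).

Repeated division with remainder:
  x**4 - 3x**3 - 7x**2 - 15x + 108 = (x + 1)(x**3 - 4x**2 - 9x + 36) + (6x**2 - 42x + 72)
  x**3 - 4x**2 - 9x + 36 = ((1/6)x + 1/2)(6x**2 - 42x + 72) + (0)
Last nonzero remainder: 6x**2 - 42x + 72. Dividing through by 6 gives the monic gcd x**2 - 7x + 12.
Cancel x**2 - 7x + 12 from numerator and denominator to get the reduced form.

(x**2 + 4x + 9)/(x + 3)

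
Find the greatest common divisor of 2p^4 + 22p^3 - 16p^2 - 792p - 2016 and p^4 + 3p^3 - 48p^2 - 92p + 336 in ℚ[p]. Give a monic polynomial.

p^3 + 5p^2 - 38p - 168

Euclidean algorithm in ℚ[p]:
  2p^4 + 22p^3 - 16p^2 - 792p - 2016 = (2)(p^4 + 3p^3 - 48p^2 - 92p + 336) + (16p^3 + 80p^2 - 608p - 2688)
  p^4 + 3p^3 - 48p^2 - 92p + 336 = ((1/16)p - 1/8)(16p^3 + 80p^2 - 608p - 2688) + (0)
Last nonzero remainder: 16p^3 + 80p^2 - 608p - 2688. Dividing through by 16 gives the monic gcd p^3 + 5p^2 - 38p - 168.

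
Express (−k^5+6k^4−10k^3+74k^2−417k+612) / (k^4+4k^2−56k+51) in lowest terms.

Euclidean algorithm in ℚ[k]:
  −k^5+6k^4−10k^3+74k^2−417k+612 = (−k+6)(k^4+4k^2−56k+51) + (−6k^3−6k^2−30k+306)
  k^4+4k^2−56k+51 = (−(1/6)k+1/6)(−6k^3−6k^2−30k+306) + (0)
Last nonzero remainder: −6k^3−6k^2−30k+306. Dividing through by −6 gives the monic gcd k^3+k^2+5k−51.
Cancel k^3+k^2+5k−51 from numerator and denominator to get the reduced form.

(−k^2+7k−12)/(k−1)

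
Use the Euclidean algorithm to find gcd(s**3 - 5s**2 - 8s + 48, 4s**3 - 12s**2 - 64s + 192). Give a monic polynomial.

s - 4

By polynomial division,
  s**3 - 5s**2 - 8s + 48 = (1/4)(4s**3 - 12s**2 - 64s + 192) + (-2s**2 + 8s)
  4s**3 - 12s**2 - 64s + 192 = (-2s - 2)(-2s**2 + 8s) + (-48s + 192)
  -2s**2 + 8s = ((1/24)s)(-48s + 192) + (0)
Last nonzero remainder: -48s + 192. Dividing through by -48 gives the monic gcd s - 4.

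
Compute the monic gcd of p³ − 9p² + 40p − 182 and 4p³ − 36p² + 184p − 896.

p − 7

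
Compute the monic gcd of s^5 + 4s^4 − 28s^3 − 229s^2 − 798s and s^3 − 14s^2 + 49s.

s^2 − 7s

By polynomial division,
  s^5 + 4s^4 − 28s^3 − 229s^2 − 798s = (s^2 + 18s + 175)(s^3 − 14s^2 + 49s) + (1339s^2 − 9373s)
  s^3 − 14s^2 + 49s = ((1/1339)s − 7/1339)(1339s^2 − 9373s) + (0)
Last nonzero remainder: 1339s^2 − 9373s. Dividing through by 1339 gives the monic gcd s^2 − 7s.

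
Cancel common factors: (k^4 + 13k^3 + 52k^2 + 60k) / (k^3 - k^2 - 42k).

(k^2 + 7k + 10)/(k - 7)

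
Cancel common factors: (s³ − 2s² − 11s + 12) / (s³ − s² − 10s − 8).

Euclidean algorithm in ℚ[s]:
  s³ − 2s² − 11s + 12 = (s³ − s² − 10s − 8) + (−s² − s + 20)
  s³ − s² − 10s − 8 = (−s + 2)(−s² − s + 20) + (12s − 48)
  −s² − s + 20 = (−(1/12)s − 5/12)(12s − 48) + (0)
Last nonzero remainder: 12s − 48. Dividing through by 12 gives the monic gcd s − 4.
Cancel s − 4 from numerator and denominator to get the reduced form.

(s² + 2s − 3)/(s² + 3s + 2)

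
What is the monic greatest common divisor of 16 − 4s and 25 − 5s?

Euclidean algorithm in ℚ[s]:
  −4s + 16 = (4/5)(−5s + 25) + (−4)
  −5s + 25 = ((5/4)s − 25/4)(−4) + (0)
The last nonzero remainder is the constant −4, so the polynomials are coprime and gcd = 1.

1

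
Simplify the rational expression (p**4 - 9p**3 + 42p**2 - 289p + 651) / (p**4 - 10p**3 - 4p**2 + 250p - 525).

Euclidean algorithm in ℚ[p]:
  p**4 - 9p**3 + 42p**2 - 289p + 651 = (p**4 - 10p**3 - 4p**2 + 250p - 525) + (p**3 + 46p**2 - 539p + 1176)
  p**4 - 10p**3 - 4p**2 + 250p - 525 = (p - 56)(p**3 + 46p**2 - 539p + 1176) + (3111p**2 - 31110p + 65331)
  p**3 + 46p**2 - 539p + 1176 = ((1/3111)p + 56/3111)(3111p**2 - 31110p + 65331) + (0)
Last nonzero remainder: 3111p**2 - 31110p + 65331. Dividing through by 3111 gives the monic gcd p**2 - 10p + 21.
Cancel p**2 - 10p + 21 from numerator and denominator to get the reduced form.

(p**2 + p + 31)/(p**2 - 25)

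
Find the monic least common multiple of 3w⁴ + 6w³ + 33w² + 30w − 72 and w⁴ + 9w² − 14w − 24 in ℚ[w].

w⁶ + w⁵ + 7w⁴ − 5w³ − 56w² + 4w + 48

Apply the Euclidean algorithm:
  3w⁴ + 6w³ + 33w² + 30w − 72 = (3)(w⁴ + 9w² − 14w − 24) + (6w³ + 6w² + 72w)
  w⁴ + 9w² − 14w − 24 = ((1/6)w − 1/6)(6w³ + 6w² + 72w) + (−2w² − 2w − 24)
  6w³ + 6w² + 72w = (−3w)(−2w² − 2w − 24) + (0)
Last nonzero remainder: −2w² − 2w − 24. Dividing through by −2 gives the monic gcd w² + w + 12.
Then lcm(f, g) = f·g / gcd(f, g); expanding and making the result monic gives the answer.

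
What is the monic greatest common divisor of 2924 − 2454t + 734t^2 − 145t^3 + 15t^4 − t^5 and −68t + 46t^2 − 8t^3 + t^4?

−68 + 46t − 8t^2 + t^3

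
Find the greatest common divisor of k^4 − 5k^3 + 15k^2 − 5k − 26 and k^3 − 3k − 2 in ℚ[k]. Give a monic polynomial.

k^2 − k − 2

Repeated division with remainder:
  k^4 − 5k^3 + 15k^2 − 5k − 26 = (k − 5)(k^3 − 3k − 2) + (18k^2 − 18k − 36)
  k^3 − 3k − 2 = ((1/18)k + 1/18)(18k^2 − 18k − 36) + (0)
Last nonzero remainder: 18k^2 − 18k − 36. Dividing through by 18 gives the monic gcd k^2 − k − 2.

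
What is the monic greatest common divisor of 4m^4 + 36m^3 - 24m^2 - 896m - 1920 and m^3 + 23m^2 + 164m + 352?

m + 4

Repeated division with remainder:
  4m^4 + 36m^3 - 24m^2 - 896m - 1920 = (4m - 56)(m^3 + 23m^2 + 164m + 352) + (608m^2 + 6880m + 17792)
  m^3 + 23m^2 + 164m + 352 = ((1/608)m + 111/5776)(608m^2 + 6880m + 17792) + ((910/361)m + 3640/361)
  608m^2 + 6880m + 17792 = ((109744/455)m + 802864/455)((910/361)m + 3640/361) + (0)
Last nonzero remainder: (910/361)m + 3640/361. Dividing through by 910/361 gives the monic gcd m + 4.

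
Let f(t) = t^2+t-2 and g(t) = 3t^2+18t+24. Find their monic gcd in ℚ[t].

Apply the Euclidean algorithm:
  t^2+t-2 = (1/3)(3t^2+18t+24) + (-5t-10)
  3t^2+18t+24 = (-(3/5)t-12/5)(-5t-10) + (0)
Last nonzero remainder: -5t-10. Dividing through by -5 gives the monic gcd t+2.

t+2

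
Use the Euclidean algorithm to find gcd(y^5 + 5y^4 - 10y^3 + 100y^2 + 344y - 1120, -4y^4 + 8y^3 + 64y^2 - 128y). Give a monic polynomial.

Euclidean algorithm in ℚ[y]:
  y^5 + 5y^4 - 10y^3 + 100y^2 + 344y - 1120 = (-(1/4)y - 7/4)(-4y^4 + 8y^3 + 64y^2 - 128y) + (20y^3 + 180y^2 + 120y - 1120)
  -4y^4 + 8y^3 + 64y^2 - 128y = (-(1/5)y + 11/5)(20y^3 + 180y^2 + 120y - 1120) + (-308y^2 - 616y + 2464)
  20y^3 + 180y^2 + 120y - 1120 = (-(5/77)y - 5/11)(-308y^2 - 616y + 2464) + (0)
Last nonzero remainder: -308y^2 - 616y + 2464. Dividing through by -308 gives the monic gcd y^2 + 2y - 8.

y^2 + 2y - 8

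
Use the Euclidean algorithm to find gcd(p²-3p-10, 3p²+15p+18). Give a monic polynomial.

p+2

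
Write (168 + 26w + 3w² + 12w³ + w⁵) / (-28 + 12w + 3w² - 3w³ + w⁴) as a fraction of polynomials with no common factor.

(12 + w + w²)/(-2 + w)

Repeated division with remainder:
  w⁵ + 12w³ + 3w² + 26w + 168 = (w + 3)(w⁴ - 3w³ + 3w² + 12w - 28) + (18w³ - 18w² + 18w + 252)
  w⁴ - 3w³ + 3w² + 12w - 28 = ((1/18)w - 1/9)(18w³ - 18w² + 18w + 252) + (0)
Last nonzero remainder: 18w³ - 18w² + 18w + 252. Dividing through by 18 gives the monic gcd w³ - w² + w + 14.
Cancel w³ - w² + w + 14 from numerator and denominator to get the reduced form.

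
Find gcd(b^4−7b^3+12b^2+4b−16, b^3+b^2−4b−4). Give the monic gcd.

Euclidean algorithm in ℚ[b]:
  b^4−7b^3+12b^2+4b−16 = (b−8)(b^3+b^2−4b−4) + (24b^2−24b−48)
  b^3+b^2−4b−4 = ((1/24)b+1/12)(24b^2−24b−48) + (0)
Last nonzero remainder: 24b^2−24b−48. Dividing through by 24 gives the monic gcd b^2−b−2.

b^2−b−2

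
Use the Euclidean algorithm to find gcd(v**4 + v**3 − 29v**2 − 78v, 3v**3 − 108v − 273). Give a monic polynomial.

Apply the Euclidean algorithm:
  v**4 + v**3 − 29v**2 − 78v = ((1/3)v + 1/3)(3v**3 − 108v − 273) + (7v**2 + 49v + 91)
  3v**3 − 108v − 273 = ((3/7)v − 3)(7v**2 + 49v + 91) + (0)
Last nonzero remainder: 7v**2 + 49v + 91. Dividing through by 7 gives the monic gcd v**2 + 7v + 13.

v**2 + 7v + 13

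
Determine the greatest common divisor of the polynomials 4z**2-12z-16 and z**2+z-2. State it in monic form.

1

By polynomial division,
  4z**2-12z-16 = (4)(z**2+z-2) + (-16z-8)
  z**2+z-2 = (-(1/16)z-1/32)(-16z-8) + (-9/4)
  -16z-8 = ((64/9)z+32/9)(-9/4) + (0)
The last nonzero remainder is the constant -9/4, so the polynomials are coprime and gcd = 1.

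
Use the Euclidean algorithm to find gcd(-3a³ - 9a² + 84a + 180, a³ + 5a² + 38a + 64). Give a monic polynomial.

Apply the Euclidean algorithm:
  -3a³ - 9a² + 84a + 180 = (-3)(a³ + 5a² + 38a + 64) + (6a² + 198a + 372)
  a³ + 5a² + 38a + 64 = ((1/6)a - 14/3)(6a² + 198a + 372) + (900a + 1800)
  6a² + 198a + 372 = ((1/150)a + 31/150)(900a + 1800) + (0)
Last nonzero remainder: 900a + 1800. Dividing through by 900 gives the monic gcd a + 2.

a + 2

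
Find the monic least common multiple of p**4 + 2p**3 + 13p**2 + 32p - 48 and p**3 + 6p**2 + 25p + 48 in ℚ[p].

By polynomial division,
  p**4 + 2p**3 + 13p**2 + 32p - 48 = (p - 4)(p**3 + 6p**2 + 25p + 48) + (12p**2 + 84p + 144)
  p**3 + 6p**2 + 25p + 48 = ((1/12)p - 1/12)(12p**2 + 84p + 144) + (20p + 60)
  12p**2 + 84p + 144 = ((3/5)p + 12/5)(20p + 60) + (0)
Last nonzero remainder: 20p + 60. Dividing through by 20 gives the monic gcd p + 3.
Then lcm(f, g) = f·g / gcd(f, g); expanding and making the result monic gives the answer.

p**6 + 5p**5 + 35p**4 + 103p**3 + 256p**2 + 368p - 768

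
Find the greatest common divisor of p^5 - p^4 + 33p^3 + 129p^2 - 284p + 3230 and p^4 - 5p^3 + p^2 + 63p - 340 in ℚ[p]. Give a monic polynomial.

Euclidean algorithm in ℚ[p]:
  p^5 - p^4 + 33p^3 + 129p^2 - 284p + 3230 = (p + 4)(p^4 - 5p^3 + p^2 + 63p - 340) + (52p^3 + 62p^2 - 196p + 4590)
  p^4 - 5p^3 + p^2 + 63p - 340 = ((1/52)p - 161/1352)(52p^3 + 62p^2 - 196p + 4590) + ((8215/676)p^2 - (8215/169)p + 139655/676)
  52p^3 + 62p^2 - 196p + 4590 = ((35152/8215)p + 36504/1643)((8215/676)p^2 - (8215/169)p + 139655/676) + (0)
Last nonzero remainder: (8215/676)p^2 - (8215/169)p + 139655/676. Dividing through by 8215/676 gives the monic gcd p^2 - 4p + 17.

p^2 - 4p + 17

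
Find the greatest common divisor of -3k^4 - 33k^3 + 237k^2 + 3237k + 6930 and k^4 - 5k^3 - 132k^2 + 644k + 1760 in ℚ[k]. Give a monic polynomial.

k^2 + k - 110

By polynomial division,
  -3k^4 - 33k^3 + 237k^2 + 3237k + 6930 = (-3)(k^4 - 5k^3 - 132k^2 + 644k + 1760) + (-48k^3 - 159k^2 + 5169k + 12210)
  k^4 - 5k^3 - 132k^2 + 644k + 1760 = (-(1/48)k + 133/768)(-48k^3 - 159k^2 + 5169k + 12210) + ((825/256)k^2 + (825/256)k - 45375/128)
  -48k^3 - 159k^2 + 5169k + 12210 = (-(4096/275)k - 9472/275)((825/256)k^2 + (825/256)k - 45375/128) + (0)
Last nonzero remainder: (825/256)k^2 + (825/256)k - 45375/128. Dividing through by 825/256 gives the monic gcd k^2 + k - 110.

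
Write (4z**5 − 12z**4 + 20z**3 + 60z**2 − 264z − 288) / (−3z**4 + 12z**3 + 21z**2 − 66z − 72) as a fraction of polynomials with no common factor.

(−4z**2 + 12z − 48)/(3z − 12)

Repeated division with remainder:
  4z**5 − 12z**4 + 20z**3 + 60z**2 − 264z − 288 = (−(4/3)z − 4/3)(−3z**4 + 12z**3 + 21z**2 − 66z − 72) + (64z**3 − 448z − 384)
  −3z**4 + 12z**3 + 21z**2 − 66z − 72 = (−(3/64)z + 3/16)(64z**3 − 448z − 384) + (0)
Last nonzero remainder: 64z**3 − 448z − 384. Dividing through by 64 gives the monic gcd z**3 − 7z − 6.
Cancel z**3 − 7z − 6 from numerator and denominator to get the reduced form.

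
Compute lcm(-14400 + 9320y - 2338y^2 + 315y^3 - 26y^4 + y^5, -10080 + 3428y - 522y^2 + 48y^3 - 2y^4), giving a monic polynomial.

100800 - 79640y + 25686y^2 - 4543y^3 + 497y^4 - 33y^5 + y^6

Repeated division with remainder:
  y^5 - 26y^4 + 315y^3 - 2338y^2 + 9320y - 14400 = (-(1/2)y + 1)(-2y^4 + 48y^3 - 522y^2 + 3428y - 10080) + (6y^3 - 102y^2 + 852y - 4320)
  -2y^4 + 48y^3 - 522y^2 + 3428y - 10080 = (-(1/3)y + 7/3)(6y^3 - 102y^2 + 852y - 4320) + (0)
Last nonzero remainder: 6y^3 - 102y^2 + 852y - 4320. Dividing through by 6 gives the monic gcd y^3 - 17y^2 + 142y - 720.
Then lcm(f, g) = f·g / gcd(f, g); expanding and making the result monic gives the answer.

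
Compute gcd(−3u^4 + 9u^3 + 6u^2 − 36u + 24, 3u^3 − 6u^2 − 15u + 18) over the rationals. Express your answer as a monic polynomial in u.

Apply the Euclidean algorithm:
  −3u^4 + 9u^3 + 6u^2 − 36u + 24 = (−u + 1)(3u^3 − 6u^2 − 15u + 18) + (−3u^2 − 3u + 6)
  3u^3 − 6u^2 − 15u + 18 = (−u + 3)(−3u^2 − 3u + 6) + (0)
Last nonzero remainder: −3u^2 − 3u + 6. Dividing through by −3 gives the monic gcd u^2 + u − 2.

u^2 + u − 2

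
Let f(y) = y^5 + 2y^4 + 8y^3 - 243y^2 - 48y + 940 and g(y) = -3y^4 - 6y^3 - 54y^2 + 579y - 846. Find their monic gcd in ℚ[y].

Apply the Euclidean algorithm:
  y^5 + 2y^4 + 8y^3 - 243y^2 - 48y + 940 = (-(1/3)y)(-3y^4 - 6y^3 - 54y^2 + 579y - 846) + (-10y^3 - 50y^2 - 330y + 940)
  -3y^4 - 6y^3 - 54y^2 + 579y - 846 = ((3/10)y - 9/10)(-10y^3 - 50y^2 - 330y + 940) + (0)
Last nonzero remainder: -10y^3 - 50y^2 - 330y + 940. Dividing through by -10 gives the monic gcd y^3 + 5y^2 + 33y - 94.

y^3 + 5y^2 + 33y - 94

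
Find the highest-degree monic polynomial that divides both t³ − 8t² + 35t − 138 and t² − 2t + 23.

t² − 2t + 23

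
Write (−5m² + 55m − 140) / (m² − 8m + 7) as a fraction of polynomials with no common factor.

(−5m + 20)/(m − 1)

Apply the Euclidean algorithm:
  −5m² + 55m − 140 = (−5)(m² − 8m + 7) + (15m − 105)
  m² − 8m + 7 = ((1/15)m − 1/15)(15m − 105) + (0)
Last nonzero remainder: 15m − 105. Dividing through by 15 gives the monic gcd m − 7.
Cancel m − 7 from numerator and denominator to get the reduced form.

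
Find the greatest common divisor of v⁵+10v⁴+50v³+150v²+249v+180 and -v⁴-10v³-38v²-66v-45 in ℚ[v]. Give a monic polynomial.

v³+7v²+17v+15

Repeated division with remainder:
  v⁵+10v⁴+50v³+150v²+249v+180 = (-v)(-v⁴-10v³-38v²-66v-45) + (12v³+84v²+204v+180)
  -v⁴-10v³-38v²-66v-45 = (-(1/12)v-1/4)(12v³+84v²+204v+180) + (0)
Last nonzero remainder: 12v³+84v²+204v+180. Dividing through by 12 gives the monic gcd v³+7v²+17v+15.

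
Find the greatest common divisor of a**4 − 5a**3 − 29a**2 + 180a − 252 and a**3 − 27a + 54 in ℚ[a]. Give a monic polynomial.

Apply the Euclidean algorithm:
  a**4 − 5a**3 − 29a**2 + 180a − 252 = (a − 5)(a**3 − 27a + 54) + (−2a**2 − 9a + 18)
  a**3 − 27a + 54 = (−(1/2)a + 9/4)(−2a**2 − 9a + 18) + ((9/4)a + 27/2)
  −2a**2 − 9a + 18 = (−(8/9)a + 4/3)((9/4)a + 27/2) + (0)
Last nonzero remainder: (9/4)a + 27/2. Dividing through by 9/4 gives the monic gcd a + 6.

a + 6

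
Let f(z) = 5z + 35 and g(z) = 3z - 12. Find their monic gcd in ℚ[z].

Euclidean algorithm in ℚ[z]:
  5z + 35 = (5/3)(3z - 12) + (55)
  3z - 12 = ((3/55)z - 12/55)(55) + (0)
The last nonzero remainder is the constant 55, so the polynomials are coprime and gcd = 1.

1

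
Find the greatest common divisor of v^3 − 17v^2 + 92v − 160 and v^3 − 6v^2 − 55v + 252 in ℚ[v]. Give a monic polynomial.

v − 4

By polynomial division,
  v^3 − 17v^2 + 92v − 160 = (v^3 − 6v^2 − 55v + 252) + (−11v^2 + 147v − 412)
  v^3 − 6v^2 − 55v + 252 = (−(1/11)v − 81/121)(−11v^2 + 147v − 412) + ((720/121)v − 2880/121)
  −11v^2 + 147v − 412 = (−(1331/720)v + 12463/720)((720/121)v − 2880/121) + (0)
Last nonzero remainder: (720/121)v − 2880/121. Dividing through by 720/121 gives the monic gcd v − 4.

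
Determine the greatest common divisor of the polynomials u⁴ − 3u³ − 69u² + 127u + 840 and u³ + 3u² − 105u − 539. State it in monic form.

u + 7

By polynomial division,
  u⁴ − 3u³ − 69u² + 127u + 840 = (u − 6)(u³ + 3u² − 105u − 539) + (54u² + 36u − 2394)
  u³ + 3u² − 105u − 539 = ((1/54)u + 7/162)(54u² + 36u − 2394) + (−(560/9)u − 3920/9)
  54u² + 36u − 2394 = (−(243/280)u + 1539/280)(−(560/9)u − 3920/9) + (0)
Last nonzero remainder: −(560/9)u − 3920/9. Dividing through by −560/9 gives the monic gcd u + 7.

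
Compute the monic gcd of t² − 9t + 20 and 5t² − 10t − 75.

t − 5

Euclidean algorithm in ℚ[t]:
  t² − 9t + 20 = (1/5)(5t² − 10t − 75) + (−7t + 35)
  5t² − 10t − 75 = (−(5/7)t − 15/7)(−7t + 35) + (0)
Last nonzero remainder: −7t + 35. Dividing through by −7 gives the monic gcd t − 5.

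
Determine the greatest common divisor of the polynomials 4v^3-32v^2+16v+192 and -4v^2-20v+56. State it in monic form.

Apply the Euclidean algorithm:
  4v^3-32v^2+16v+192 = (-v+13)(-4v^2-20v+56) + (332v-536)
  -4v^2-20v+56 = (-(1/83)v-549/6889)(332v-536) + (91520/6889)
  332v-536 = ((571787/22880)v-461563/11440)(91520/6889) + (0)
The last nonzero remainder is the constant 91520/6889, so the polynomials are coprime and gcd = 1.

1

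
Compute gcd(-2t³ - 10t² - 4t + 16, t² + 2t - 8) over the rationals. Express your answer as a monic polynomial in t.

Euclidean algorithm in ℚ[t]:
  -2t³ - 10t² - 4t + 16 = (-2t - 6)(t² + 2t - 8) + (-8t - 32)
  t² + 2t - 8 = (-(1/8)t + 1/4)(-8t - 32) + (0)
Last nonzero remainder: -8t - 32. Dividing through by -8 gives the monic gcd t + 4.

t + 4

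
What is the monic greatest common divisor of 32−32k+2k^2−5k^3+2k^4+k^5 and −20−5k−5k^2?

Repeated division with remainder:
  k^5+2k^4−5k^3+2k^2−32k+32 = (−(1/5)k^3−(1/5)k^2+2k−8/5)(−5k^2−5k−20) + (0)
Last nonzero remainder: −5k^2−5k−20. Dividing through by −5 gives the monic gcd k^2+k+4.

4+k+k^2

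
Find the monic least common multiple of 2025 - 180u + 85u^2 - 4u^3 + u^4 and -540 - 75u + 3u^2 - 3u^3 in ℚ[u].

Euclidean algorithm in ℚ[u]:
  u^4 - 4u^3 + 85u^2 - 180u + 2025 = (-(1/3)u + 1)(-3u^3 + 3u^2 - 75u - 540) + (57u^2 - 285u + 2565)
  -3u^3 + 3u^2 - 75u - 540 = (-(1/19)u - 4/19)(57u^2 - 285u + 2565) + (0)
Last nonzero remainder: 57u^2 - 285u + 2565. Dividing through by 57 gives the monic gcd u^2 - 5u + 45.
Then lcm(f, g) = f·g / gcd(f, g); expanding and making the result monic gives the answer.

8100 + 1305u + 160u^2 + 69u^3 + u^5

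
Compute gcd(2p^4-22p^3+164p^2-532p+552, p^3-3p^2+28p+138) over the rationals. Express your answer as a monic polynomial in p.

Apply the Euclidean algorithm:
  2p^4-22p^3+164p^2-532p+552 = (2p-16)(p^3-3p^2+28p+138) + (60p^2-360p+2760)
  p^3-3p^2+28p+138 = ((1/60)p+1/20)(60p^2-360p+2760) + (0)
Last nonzero remainder: 60p^2-360p+2760. Dividing through by 60 gives the monic gcd p^2-6p+46.

p^2-6p+46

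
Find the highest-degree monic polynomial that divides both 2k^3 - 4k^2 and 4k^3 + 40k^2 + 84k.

k

Apply the Euclidean algorithm:
  2k^3 - 4k^2 = (1/2)(4k^3 + 40k^2 + 84k) + (-24k^2 - 42k)
  4k^3 + 40k^2 + 84k = (-(1/6)k - 11/8)(-24k^2 - 42k) + ((105/4)k)
  -24k^2 - 42k = (-(32/35)k - 8/5)((105/4)k) + (0)
Last nonzero remainder: (105/4)k. Dividing through by 105/4 gives the monic gcd k.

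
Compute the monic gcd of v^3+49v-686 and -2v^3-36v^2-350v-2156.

v^2+7v+98

Apply the Euclidean algorithm:
  v^3+49v-686 = (-1/2)(-2v^3-36v^2-350v-2156) + (-18v^2-126v-1764)
  -2v^3-36v^2-350v-2156 = ((1/9)v+11/9)(-18v^2-126v-1764) + (0)
Last nonzero remainder: -18v^2-126v-1764. Dividing through by -18 gives the monic gcd v^2+7v+98.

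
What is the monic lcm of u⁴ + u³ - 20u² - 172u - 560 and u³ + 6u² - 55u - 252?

Repeated division with remainder:
  u⁴ + u³ - 20u² - 172u - 560 = (u - 5)(u³ + 6u² - 55u - 252) + (65u² - 195u - 1820)
  u³ + 6u² - 55u - 252 = ((1/65)u + 9/65)(65u² - 195u - 1820) + (0)
Last nonzero remainder: 65u² - 195u - 1820. Dividing through by 65 gives the monic gcd u² - 3u - 28.
Then lcm(f, g) = f·g / gcd(f, g); expanding and making the result monic gives the answer.

u⁵ + 10u⁴ - 11u³ - 352u² - 2108u - 5040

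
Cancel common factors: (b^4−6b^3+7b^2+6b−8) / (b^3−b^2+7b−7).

(b^3−5b^2+2b+8)/(b^2+7)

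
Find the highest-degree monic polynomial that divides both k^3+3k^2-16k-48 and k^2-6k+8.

k-4

Repeated division with remainder:
  k^3+3k^2-16k-48 = (k+9)(k^2-6k+8) + (30k-120)
  k^2-6k+8 = ((1/30)k-1/15)(30k-120) + (0)
Last nonzero remainder: 30k-120. Dividing through by 30 gives the monic gcd k-4.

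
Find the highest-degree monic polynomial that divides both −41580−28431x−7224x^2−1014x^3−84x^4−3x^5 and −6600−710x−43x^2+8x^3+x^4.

Apply the Euclidean algorithm:
  −3x^5−84x^4−1014x^3−7224x^2−28431x−41580 = (−3x−60)(x^4+8x^3−43x^2−710x−6600) + (−663x^3−11934x^2−90831x−437580)
  x^4+8x^3−43x^2−710x−6600 = (−(1/663)x+10/663)(−663x^3−11934x^2−90831x−437580) + (0)
Last nonzero remainder: −663x^3−11934x^2−90831x−437580. Dividing through by −663 gives the monic gcd x^3+18x^2+137x+660.

660+137x+18x^2+x^3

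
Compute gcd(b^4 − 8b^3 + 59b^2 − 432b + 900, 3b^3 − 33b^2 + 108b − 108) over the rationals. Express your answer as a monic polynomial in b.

b^2 − 9b + 18

Apply the Euclidean algorithm:
  b^4 − 8b^3 + 59b^2 − 432b + 900 = ((1/3)b + 1)(3b^3 − 33b^2 + 108b − 108) + (56b^2 − 504b + 1008)
  3b^3 − 33b^2 + 108b − 108 = ((3/56)b − 3/28)(56b^2 − 504b + 1008) + (0)
Last nonzero remainder: 56b^2 − 504b + 1008. Dividing through by 56 gives the monic gcd b^2 − 9b + 18.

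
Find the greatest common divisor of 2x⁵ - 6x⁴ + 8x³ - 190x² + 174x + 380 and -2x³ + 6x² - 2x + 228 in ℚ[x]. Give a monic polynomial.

x² + 3x + 19

Apply the Euclidean algorithm:
  2x⁵ - 6x⁴ + 8x³ - 190x² + 174x + 380 = (-x² - 3)(-2x³ + 6x² - 2x + 228) + (56x² + 168x + 1064)
  -2x³ + 6x² - 2x + 228 = (-(1/28)x + 3/14)(56x² + 168x + 1064) + (0)
Last nonzero remainder: 56x² + 168x + 1064. Dividing through by 56 gives the monic gcd x² + 3x + 19.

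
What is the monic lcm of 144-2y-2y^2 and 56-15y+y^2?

504-79y-6y^2+y^3

Repeated division with remainder:
  -2y^2-2y+144 = (-2)(y^2-15y+56) + (-32y+256)
  y^2-15y+56 = (-(1/32)y+7/32)(-32y+256) + (0)
Last nonzero remainder: -32y+256. Dividing through by -32 gives the monic gcd y-8.
Then lcm(f, g) = f·g / gcd(f, g); expanding and making the result monic gives the answer.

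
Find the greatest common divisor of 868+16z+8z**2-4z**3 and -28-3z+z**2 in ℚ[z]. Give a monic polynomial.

Apply the Euclidean algorithm:
  -4z**3+8z**2+16z+868 = (-4z-4)(z**2-3z-28) + (-108z+756)
  z**2-3z-28 = (-(1/108)z-1/27)(-108z+756) + (0)
Last nonzero remainder: -108z+756. Dividing through by -108 gives the monic gcd z-7.

-7+z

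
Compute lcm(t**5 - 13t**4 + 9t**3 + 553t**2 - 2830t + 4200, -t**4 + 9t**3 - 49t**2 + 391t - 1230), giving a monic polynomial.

Euclidean algorithm in ℚ[t]:
  t**5 - 13t**4 + 9t**3 + 553t**2 - 2830t + 4200 = (-t + 4)(-t**4 + 9t**3 - 49t**2 + 391t - 1230) + (-76t**3 + 1140t**2 - 5624t + 9120)
  -t**4 + 9t**3 - 49t**2 + 391t - 1230 = ((1/76)t + 3/38)(-76t**3 + 1140t**2 - 5624t + 9120) + (-65t**2 + 715t - 1950)
  -76t**3 + 1140t**2 - 5624t + 9120 = ((76/65)t - 304/65)(-65t**2 + 715t - 1950) + (0)
Last nonzero remainder: -65t**2 + 715t - 1950. Dividing through by -65 gives the monic gcd t**2 - 11t + 30.
Then lcm(f, g) = f·g / gcd(f, g); expanding and making the result monic gives the answer.

t**7 - 11t**6 + 24t**5 + 38t**4 - 1355t**3 + 21213t**2 - 107630t + 172200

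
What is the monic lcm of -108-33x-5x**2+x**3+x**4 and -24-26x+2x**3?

Repeated division with remainder:
  x**4+x**3-5x**2-33x-108 = ((1/2)x+1/2)(2x**3-26x-24) + (8x**2-8x-96)
  2x**3-26x-24 = ((1/4)x+1/4)(8x**2-8x-96) + (0)
Last nonzero remainder: 8x**2-8x-96. Dividing through by 8 gives the monic gcd x**2-x-12.
Then lcm(f, g) = f·g / gcd(f, g); expanding and making the result monic gives the answer.

-108-141x-38x**2-4x**3+2x**4+x**5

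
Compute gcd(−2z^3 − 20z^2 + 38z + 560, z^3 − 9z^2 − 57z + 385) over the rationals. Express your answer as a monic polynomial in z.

Euclidean algorithm in ℚ[z]:
  −2z^3 − 20z^2 + 38z + 560 = (−2)(z^3 − 9z^2 − 57z + 385) + (−38z^2 − 76z + 1330)
  z^3 − 9z^2 − 57z + 385 = (−(1/38)z + 11/38)(−38z^2 − 76z + 1330) + (0)
Last nonzero remainder: −38z^2 − 76z + 1330. Dividing through by −38 gives the monic gcd z^2 + 2z − 35.

z^2 + 2z − 35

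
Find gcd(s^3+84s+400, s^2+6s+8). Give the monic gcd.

By polynomial division,
  s^3+84s+400 = (s-6)(s^2+6s+8) + (112s+448)
  s^2+6s+8 = ((1/112)s+1/56)(112s+448) + (0)
Last nonzero remainder: 112s+448. Dividing through by 112 gives the monic gcd s+4.

s+4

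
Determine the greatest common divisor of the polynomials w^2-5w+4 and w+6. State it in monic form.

1

Apply the Euclidean algorithm:
  w^2-5w+4 = (w-11)(w+6) + (70)
  w+6 = ((1/70)w+3/35)(70) + (0)
The last nonzero remainder is the constant 70, so the polynomials are coprime and gcd = 1.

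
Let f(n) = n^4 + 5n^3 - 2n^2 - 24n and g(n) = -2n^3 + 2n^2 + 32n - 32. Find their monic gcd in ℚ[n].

n + 4

Euclidean algorithm in ℚ[n]:
  n^4 + 5n^3 - 2n^2 - 24n = (-(1/2)n - 3)(-2n^3 + 2n^2 + 32n - 32) + (20n^2 + 56n - 96)
  -2n^3 + 2n^2 + 32n - 32 = (-(1/10)n + 19/50)(20n^2 + 56n - 96) + ((28/25)n + 112/25)
  20n^2 + 56n - 96 = ((125/7)n - 150/7)((28/25)n + 112/25) + (0)
Last nonzero remainder: (28/25)n + 112/25. Dividing through by 28/25 gives the monic gcd n + 4.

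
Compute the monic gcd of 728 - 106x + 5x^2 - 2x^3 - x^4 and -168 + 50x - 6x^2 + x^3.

-4 + x

Repeated division with remainder:
  -x^4 - 2x^3 + 5x^2 - 106x + 728 = (-x - 8)(x^3 - 6x^2 + 50x - 168) + (7x^2 + 126x - 616)
  x^3 - 6x^2 + 50x - 168 = ((1/7)x - 24/7)(7x^2 + 126x - 616) + (570x - 2280)
  7x^2 + 126x - 616 = ((7/570)x + 77/285)(570x - 2280) + (0)
Last nonzero remainder: 570x - 2280. Dividing through by 570 gives the monic gcd x - 4.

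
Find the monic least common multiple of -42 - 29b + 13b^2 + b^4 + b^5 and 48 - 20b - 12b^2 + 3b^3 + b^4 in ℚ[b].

336 + 148b - 204b^2 - 3b^3 + 5b^4 - 6b^5 + 3b^6 + b^7

Euclidean algorithm in ℚ[b]:
  b^5 + b^4 + 13b^2 - 29b - 42 = (b - 2)(b^4 + 3b^3 - 12b^2 - 20b + 48) + (18b^3 + 9b^2 - 117b + 54)
  b^4 + 3b^3 - 12b^2 - 20b + 48 = ((1/18)b + 5/36)(18b^3 + 9b^2 - 117b + 54) + (-(27/4)b^2 - (27/4)b + 81/2)
  18b^3 + 9b^2 - 117b + 54 = (-(8/3)b + 4/3)(-(27/4)b^2 - (27/4)b + 81/2) + (0)
Last nonzero remainder: -(27/4)b^2 - (27/4)b + 81/2. Dividing through by -27/4 gives the monic gcd b^2 + b - 6.
Then lcm(f, g) = f·g / gcd(f, g); expanding and making the result monic gives the answer.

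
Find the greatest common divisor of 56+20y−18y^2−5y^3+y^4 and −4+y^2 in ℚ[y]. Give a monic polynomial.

Apply the Euclidean algorithm:
  y^4−5y^3−18y^2+20y+56 = (y^2−5y−14)(y^2−4) + (0)
The last nonzero remainder y^2−4 is already monic.

−4+y^2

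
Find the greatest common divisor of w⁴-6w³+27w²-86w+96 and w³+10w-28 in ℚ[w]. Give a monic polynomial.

w-2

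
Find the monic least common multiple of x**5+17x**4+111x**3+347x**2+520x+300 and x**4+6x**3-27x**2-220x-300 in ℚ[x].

x**6+11x**5+9x**4-319x**3-1562x**2-2820x-1800

Apply the Euclidean algorithm:
  x**5+17x**4+111x**3+347x**2+520x+300 = (x+11)(x**4+6x**3-27x**2-220x-300) + (72x**3+864x**2+3240x+3600)
  x**4+6x**3-27x**2-220x-300 = ((1/72)x-1/12)(72x**3+864x**2+3240x+3600) + (0)
Last nonzero remainder: 72x**3+864x**2+3240x+3600. Dividing through by 72 gives the monic gcd x**3+12x**2+45x+50.
Then lcm(f, g) = f·g / gcd(f, g); expanding and making the result monic gives the answer.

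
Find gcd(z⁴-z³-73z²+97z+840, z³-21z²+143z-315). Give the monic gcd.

z²-12z+35

Apply the Euclidean algorithm:
  z⁴-z³-73z²+97z+840 = (z+20)(z³-21z²+143z-315) + (204z²-2448z+7140)
  z³-21z²+143z-315 = ((1/204)z-3/68)(204z²-2448z+7140) + (0)
Last nonzero remainder: 204z²-2448z+7140. Dividing through by 204 gives the monic gcd z²-12z+35.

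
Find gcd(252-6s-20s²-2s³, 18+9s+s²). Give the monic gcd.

6+s

By polynomial division,
  -2s³-20s²-6s+252 = (-2s-2)(s²+9s+18) + (48s+288)
  s²+9s+18 = ((1/48)s+1/16)(48s+288) + (0)
Last nonzero remainder: 48s+288. Dividing through by 48 gives the monic gcd s+6.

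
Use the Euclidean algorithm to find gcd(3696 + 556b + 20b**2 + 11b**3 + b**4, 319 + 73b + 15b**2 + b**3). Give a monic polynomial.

11 + b

Repeated division with remainder:
  b**4 + 11b**3 + 20b**2 + 556b + 3696 = (b - 4)(b**3 + 15b**2 + 73b + 319) + (7b**2 + 529b + 4972)
  b**3 + 15b**2 + 73b + 319 = ((1/7)b - 424/49)(7b**2 + 529b + 4972) + ((193069/49)b + 2123759/49)
  7b**2 + 529b + 4972 = ((343/193069)b + 22148/193069)((193069/49)b + 2123759/49) + (0)
Last nonzero remainder: (193069/49)b + 2123759/49. Dividing through by 193069/49 gives the monic gcd b + 11.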